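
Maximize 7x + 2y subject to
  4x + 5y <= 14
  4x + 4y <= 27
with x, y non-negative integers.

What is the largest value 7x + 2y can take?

21

(x,y)=(3,0) is feasible, giving 21.
(x,y)=(2,1) is feasible, giving 16.
Maximum is 21 at (x,y)=(3,0).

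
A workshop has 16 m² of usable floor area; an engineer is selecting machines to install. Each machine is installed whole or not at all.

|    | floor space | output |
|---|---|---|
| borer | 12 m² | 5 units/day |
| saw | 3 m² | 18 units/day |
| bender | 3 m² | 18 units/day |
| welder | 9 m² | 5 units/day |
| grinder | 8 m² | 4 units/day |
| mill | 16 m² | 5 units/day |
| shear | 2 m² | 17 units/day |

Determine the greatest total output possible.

Treat it as a binary knapsack problem.
Allowing fractional choices, the relaxed optimum would be about 57.4, but machines are indivisible.
saw + bender + grinder + shear: floor space 3 + 3 + 8 + 2 = 16 ≤ 16, output 18 + 18 + 4 + 17 = 57.
saw + bender + shear: floor space 3 + 3 + 2 = 8 ≤ 16, output 18 + 18 + 17 = 53.
saw + bender + welder: floor space 3 + 3 + 9 = 15 ≤ 16, output 18 + 18 + 5 = 41.
Best is saw, bender, grinder, and shear with total output 57.

57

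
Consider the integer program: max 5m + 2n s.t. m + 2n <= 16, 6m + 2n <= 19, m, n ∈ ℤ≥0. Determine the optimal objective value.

17

The continuous relaxation peaks at (0.6, 7.7) with value 18.40; rounding to a feasible lattice point costs some objective.
(m,n)=(1,6): 1·1+2·6=13≤16, 6·1+2·6=18≤19, objective 17.
(m,n)=(0,8): 1·0+2·8=16≤16, 6·0+2·8=16≤19, objective 16.
(m,n)=(1,5): 1·1+2·5=11≤16, 6·1+2·5=16≤19, objective 15.
The best lattice point is (1,6), giving 17.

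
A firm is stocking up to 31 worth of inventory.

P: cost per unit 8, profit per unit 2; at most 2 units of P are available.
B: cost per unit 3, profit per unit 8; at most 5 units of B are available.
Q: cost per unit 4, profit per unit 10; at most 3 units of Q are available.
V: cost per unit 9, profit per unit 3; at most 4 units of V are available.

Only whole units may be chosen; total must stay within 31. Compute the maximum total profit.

This is a bounded integer knapsack.
Take 5×B and 3×Q: cost 27 ≤ 31, profit 5·8 + 3·10 = 70.
B has the best ratio (8/3) and is taken to its limit of 5; remaining capacity is filled optimally with the others.

70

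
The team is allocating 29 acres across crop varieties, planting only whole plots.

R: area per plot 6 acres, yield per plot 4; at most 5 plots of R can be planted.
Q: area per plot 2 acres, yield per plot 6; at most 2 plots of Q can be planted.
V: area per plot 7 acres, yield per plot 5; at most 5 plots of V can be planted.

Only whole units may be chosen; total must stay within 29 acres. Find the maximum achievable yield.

Q has the best ratio (6/2); taking only Q gives at most 2×6 = 12 (stopped by the supply cap of 2).
Mixing does better — 3×R, 2×Q, and 1×V: area 29 ≤ 29, yield 3·4 + 2·6 + 1·5 = 29.

29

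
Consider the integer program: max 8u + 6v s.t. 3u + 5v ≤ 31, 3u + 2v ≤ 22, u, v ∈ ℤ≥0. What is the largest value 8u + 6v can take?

(u,v)=(6,2): 3·6+5·2=28≤31, 3·6+2·2=22≤22, objective 60.
(u,v)=(5,3): 3·5+5·3=30≤31, 3·5+2·3=21≤22, objective 58.
(u,v)=(6,1): 3·6+5·1=23≤31, 3·6+2·1=20≤22, objective 54.
Maximum is 60 at (u,v)=(6,2).

60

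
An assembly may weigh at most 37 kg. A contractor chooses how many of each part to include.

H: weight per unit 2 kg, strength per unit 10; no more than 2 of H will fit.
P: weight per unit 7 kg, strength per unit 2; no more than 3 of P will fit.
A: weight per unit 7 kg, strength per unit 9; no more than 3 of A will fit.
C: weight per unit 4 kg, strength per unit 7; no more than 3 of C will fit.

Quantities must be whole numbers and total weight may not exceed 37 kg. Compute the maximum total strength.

68

2×H, 3×A, and 2×C: weight 33 ≤ 37, strength 2·10 + 3·9 + 2·7 = 61.
2×H, 3×A, and 3×C: weight 37 ≤ 37, strength 2·10 + 3·9 + 3·7 = 68.
Best is 68.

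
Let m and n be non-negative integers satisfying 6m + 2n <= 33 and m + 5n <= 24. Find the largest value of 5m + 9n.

(m,n)=(4,4): 6·4+2·4=32≤33, 1·4+5·4=24≤24, objective 56.
(m,n)=(3,4): 6·3+2·4=26≤33, 1·3+5·4=23≤24, objective 51.
(m,n)=(4,3): 6·4+2·3=30≤33, 1·4+5·3=19≤24, objective 47.
Maximum is 56 at (m,n)=(4,4).

56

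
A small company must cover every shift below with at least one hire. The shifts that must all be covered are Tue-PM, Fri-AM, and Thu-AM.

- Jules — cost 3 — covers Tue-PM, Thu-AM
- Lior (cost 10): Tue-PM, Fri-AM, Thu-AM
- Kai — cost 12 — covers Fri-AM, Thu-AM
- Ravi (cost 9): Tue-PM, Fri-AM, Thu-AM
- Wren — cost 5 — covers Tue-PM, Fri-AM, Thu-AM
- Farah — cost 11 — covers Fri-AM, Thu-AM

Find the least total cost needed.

This is a weighted set-cover instance.
The greedy cost-per-new-shift heuristic would pick Jules and Wren for 8, but a cheaper cover exists.
Wren alone covers Tue-PM, Fri-AM, Thu-AM — every shift.
Total cost: 5.
No cover costs less than 5.

5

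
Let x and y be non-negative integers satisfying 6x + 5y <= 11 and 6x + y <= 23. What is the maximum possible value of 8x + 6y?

14

The continuous relaxation peaks at (1.83, 0) with value 14.67; rounding to a feasible lattice point costs some objective.
(x,y)=(1,1) is feasible, giving 14.
(x,y)=(0,2) is feasible, giving 12.
(x,y)=(1,0) is feasible, giving 8.
No feasible integer point exceeds 14.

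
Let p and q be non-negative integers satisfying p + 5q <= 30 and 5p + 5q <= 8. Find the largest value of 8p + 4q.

8

(p,q)=(1,0): 1·1+5·0=1≤30, 5·1+5·0=5≤8, objective 8.
(p,q)=(0,1): 1·0+5·1=5≤30, 5·0+5·1=5≤8, objective 4.
(p,q)=(0,0): 1·0+5·0=0≤30, 5·0+5·0=0≤8, objective 0.
Maximum is 8 at (p,q)=(1,0).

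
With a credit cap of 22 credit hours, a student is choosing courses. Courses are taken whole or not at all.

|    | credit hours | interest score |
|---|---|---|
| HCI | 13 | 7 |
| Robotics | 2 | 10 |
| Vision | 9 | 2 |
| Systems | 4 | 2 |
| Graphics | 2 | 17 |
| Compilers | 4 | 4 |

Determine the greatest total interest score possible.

38

Treat it as a binary knapsack problem.
HCI + Robotics + Systems + Graphics: credit hours 13 + 2 + 4 + 2 = 21 ≤ 22, interest score 7 + 10 + 2 + 17 = 36.
Robotics + Vision + Systems + Graphics + Compilers: credit hours 2 + 9 + 4 + 2 + 4 = 21 ≤ 22, interest score 10 + 2 + 2 + 17 + 4 = 35.
HCI + Robotics + Graphics + Compilers: credit hours 13 + 2 + 2 + 4 = 21 ≤ 22, interest score 7 + 10 + 17 + 4 = 38.
Best is HCI, Robotics, Graphics, and Compilers with total interest score 38.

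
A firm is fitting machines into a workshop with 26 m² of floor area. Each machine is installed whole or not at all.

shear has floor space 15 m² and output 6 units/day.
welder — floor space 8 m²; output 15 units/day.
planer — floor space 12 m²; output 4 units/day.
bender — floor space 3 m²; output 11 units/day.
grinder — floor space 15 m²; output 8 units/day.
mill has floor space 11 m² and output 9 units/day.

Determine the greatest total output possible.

This is an integer program with binary decision variables.
Allowing fractional choices, the relaxed optimum would be about 37.1, but machines are indivisible.
welder + bender + mill: floor space 8 + 3 + 11 = 22 ≤ 26, output 15 + 11 + 9 = 35.
shear + welder + bender: floor space 15 + 8 + 3 = 26 ≤ 26, output 6 + 15 + 11 = 32.
welder + bender + grinder: floor space 8 + 3 + 15 = 26 ≤ 26, output 15 + 11 + 8 = 34.
Best is welder, bender, and mill with total output 35.

35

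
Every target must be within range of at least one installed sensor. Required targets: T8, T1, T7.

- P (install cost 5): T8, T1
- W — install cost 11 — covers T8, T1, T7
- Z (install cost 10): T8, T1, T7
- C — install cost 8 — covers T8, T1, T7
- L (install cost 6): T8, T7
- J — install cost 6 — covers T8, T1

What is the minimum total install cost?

8

This is an integer covering problem.
C alone covers T8, T1, T7 — every target.
Total install cost: 8.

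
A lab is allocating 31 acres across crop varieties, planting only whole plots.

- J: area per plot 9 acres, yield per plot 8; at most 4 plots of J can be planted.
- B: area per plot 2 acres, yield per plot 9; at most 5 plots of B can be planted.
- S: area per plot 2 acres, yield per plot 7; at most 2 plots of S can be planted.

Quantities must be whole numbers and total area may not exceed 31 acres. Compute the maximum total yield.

68

This is a bounded integer knapsack.
2×J, 5×B, and 1×S: area 30 ≤ 31, yield 2·8 + 5·9 + 1·7 = 68.
1×J, 5×B, and 2×S: area 23 ≤ 31, yield 1·8 + 5·9 + 2·7 = 67.
Best is 68.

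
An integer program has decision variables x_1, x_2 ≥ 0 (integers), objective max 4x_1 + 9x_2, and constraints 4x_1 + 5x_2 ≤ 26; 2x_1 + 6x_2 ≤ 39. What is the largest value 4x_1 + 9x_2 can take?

(x_1,x_2)=(0,5): 4·0+5·5=25≤26, 2·0+6·5=30≤39, objective 45.
(x_1,x_2)=(1,4): 4·1+5·4=24≤26, 2·1+6·4=26≤39, objective 40.
(x_1,x_2)=(0,4): 4·0+5·4=20≤26, 2·0+6·4=24≤39, objective 36.
The best lattice point is (0,5), giving 45.

45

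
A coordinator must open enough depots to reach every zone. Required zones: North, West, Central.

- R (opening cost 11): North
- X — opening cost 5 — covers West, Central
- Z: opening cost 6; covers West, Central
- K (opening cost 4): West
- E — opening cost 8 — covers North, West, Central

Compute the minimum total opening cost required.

The greedy cost-per-new-zone heuristic would pick X and E for 13, but a cheaper cover exists.
E alone covers North, West, Central — every zone.
Total opening cost: 8.
No cover costs less than 8.

8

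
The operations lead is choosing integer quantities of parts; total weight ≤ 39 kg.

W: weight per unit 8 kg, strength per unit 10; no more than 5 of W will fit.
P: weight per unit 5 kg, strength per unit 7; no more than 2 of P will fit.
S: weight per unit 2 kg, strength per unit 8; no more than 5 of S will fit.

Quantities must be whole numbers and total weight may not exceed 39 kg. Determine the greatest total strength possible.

77

S has the best ratio (8/2); taking only S gives at most 5×8 = 40 (stopped by the supply cap of 5).
Mixing does better — 3×W, 1×P, and 5×S: weight 39 ≤ 39, strength 3·10 + 1·7 + 5·8 = 77.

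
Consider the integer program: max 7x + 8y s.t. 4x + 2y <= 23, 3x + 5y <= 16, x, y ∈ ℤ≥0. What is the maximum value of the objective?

Relaxing integrality, the LP optimum is 37.33 at (x,y) = (5.33, 0), which is not an integer point.
(x,y)=(5,0): 4·5+2·0=20≤23, 3·5+5·0=15≤16, objective 35.
(x,y)=(4,0): 4·4+2·0=16≤23, 3·4+5·0=12≤16, objective 28.
Maximum is 35 at (x,y)=(5,0).

35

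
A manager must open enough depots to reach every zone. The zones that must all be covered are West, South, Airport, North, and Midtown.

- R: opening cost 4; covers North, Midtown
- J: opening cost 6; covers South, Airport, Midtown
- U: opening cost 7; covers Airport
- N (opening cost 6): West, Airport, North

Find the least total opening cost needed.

12

The greedy cost-per-new-zone heuristic would pick R, J, and N for 16, but a cheaper cover exists.
Choose J and N: together they cover West, South, Airport, North, Midtown — every zone.
Total opening cost: 6 + 6 = 12.
No cover costs less than 12.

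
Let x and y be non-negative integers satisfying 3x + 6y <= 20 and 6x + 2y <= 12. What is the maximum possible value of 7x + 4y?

15

The continuous relaxation peaks at (1.07, 2.8) with value 18.67; rounding to a feasible lattice point costs some objective.
(x,y)=(1,2): 3·1+6·2=15≤20, 6·1+2·2=10≤12, objective 15.
(x,y)=(0,3): 3·0+6·3=18≤20, 6·0+2·3=6≤12, objective 12.
The best lattice point is (1,2), giving 15.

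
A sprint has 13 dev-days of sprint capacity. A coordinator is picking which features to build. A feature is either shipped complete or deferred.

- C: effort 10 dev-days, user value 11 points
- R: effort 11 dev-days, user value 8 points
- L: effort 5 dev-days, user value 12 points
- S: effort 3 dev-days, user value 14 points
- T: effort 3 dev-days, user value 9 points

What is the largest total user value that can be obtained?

Allowing fractional choices, the relaxed optimum would be about 37.2, but features are indivisible.
C + S: effort 10 + 3 = 13 ≤ 13, user value 11 + 14 = 25.
L + S + T: effort 5 + 3 + 3 = 11 ≤ 13, user value 12 + 14 + 9 = 35.
L + S: effort 5 + 3 = 8 ≤ 13, user value 12 + 14 = 26.
Best is L, S, and T with total user value 35.

35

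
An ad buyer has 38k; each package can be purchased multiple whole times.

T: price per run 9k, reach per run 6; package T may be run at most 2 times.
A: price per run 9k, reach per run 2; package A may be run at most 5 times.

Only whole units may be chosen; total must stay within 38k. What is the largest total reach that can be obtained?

16

Take 2×T and 2×A: price 36 ≤ 38, reach 2·6 + 2·2 = 16.
T has the best ratio (6/9) and is taken to its limit of 2; remaining capacity is filled optimally with the others.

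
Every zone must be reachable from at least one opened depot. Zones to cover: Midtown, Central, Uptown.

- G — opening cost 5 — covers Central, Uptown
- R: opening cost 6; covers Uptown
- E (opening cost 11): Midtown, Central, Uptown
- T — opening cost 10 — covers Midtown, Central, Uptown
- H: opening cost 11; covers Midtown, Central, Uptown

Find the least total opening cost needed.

10

The greedy cost-per-new-zone heuristic would pick G and T for 15, but a cheaper cover exists.
T alone covers Midtown, Central, Uptown — every zone.
Total opening cost: 10.
No cover costs less than 10.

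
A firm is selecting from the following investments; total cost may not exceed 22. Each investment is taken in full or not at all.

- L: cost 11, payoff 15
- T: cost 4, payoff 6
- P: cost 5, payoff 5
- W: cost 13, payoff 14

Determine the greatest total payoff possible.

This is a 0-1 knapsack instance.
T + P + W: cost 4 + 5 + 13 = 22 ≤ 22, payoff 6 + 5 + 14 = 25.
L + T: cost 11 + 4 = 15 ≤ 22, payoff 15 + 6 = 21.
L + T + P: cost 11 + 4 + 5 = 20 ≤ 22, payoff 15 + 6 + 5 = 26.
Best is L, T, and P with total payoff 26.

26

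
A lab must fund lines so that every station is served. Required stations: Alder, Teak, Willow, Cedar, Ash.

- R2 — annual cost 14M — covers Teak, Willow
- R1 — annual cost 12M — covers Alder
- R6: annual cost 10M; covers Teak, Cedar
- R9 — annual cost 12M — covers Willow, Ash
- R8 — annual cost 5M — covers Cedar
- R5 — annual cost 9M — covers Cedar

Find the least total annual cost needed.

34

This is an integer covering problem.
Choose R1, R6, and R9: together they cover Alder, Teak, Willow, Cedar, Ash — every station.
Total annual cost: 12 + 10 + 12 = 34.
No cover costs less than 34.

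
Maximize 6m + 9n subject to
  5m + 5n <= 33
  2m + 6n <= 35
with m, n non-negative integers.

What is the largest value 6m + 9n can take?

51

(m,n)=(1,5) is feasible, giving 51.
(m,n)=(2,4) is feasible, giving 48.
(m,n)=(0,5) is feasible, giving 45.
(m,n)=(1,4) is feasible, giving 42.
Maximum is 51 at (m,n)=(1,5).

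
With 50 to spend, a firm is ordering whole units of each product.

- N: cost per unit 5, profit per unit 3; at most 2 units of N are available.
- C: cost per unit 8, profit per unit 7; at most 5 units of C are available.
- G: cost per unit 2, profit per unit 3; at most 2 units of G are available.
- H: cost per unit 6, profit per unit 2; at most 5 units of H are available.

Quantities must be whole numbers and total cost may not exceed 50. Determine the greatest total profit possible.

44

This is a bounded integer knapsack.
G has the best ratio (3/2); taking only G gives at most 2×3 = 6 (stopped by the supply cap of 2).
Mixing does better — 1×N, 5×C, and 2×G: cost 49 ≤ 50, profit 1·3 + 5·7 + 2·3 = 44.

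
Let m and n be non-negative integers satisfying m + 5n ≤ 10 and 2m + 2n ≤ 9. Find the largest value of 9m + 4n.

(m,n)=(4,0): 1·4+5·0=4≤10, 2·4+2·0=8≤9, objective 36.
(m,n)=(3,1): 1·3+5·1=8≤10, 2·3+2·1=8≤9, objective 31.
(m,n)=(3,0): 1·3+5·0=3≤10, 2·3+2·0=6≤9, objective 27.
No feasible integer point exceeds 36.

36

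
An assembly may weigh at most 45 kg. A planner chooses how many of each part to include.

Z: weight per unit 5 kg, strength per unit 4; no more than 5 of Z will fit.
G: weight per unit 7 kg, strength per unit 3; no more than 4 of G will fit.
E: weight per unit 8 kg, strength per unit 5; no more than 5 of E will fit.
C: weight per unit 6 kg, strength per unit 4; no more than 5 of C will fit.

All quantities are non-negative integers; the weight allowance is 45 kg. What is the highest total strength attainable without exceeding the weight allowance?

Take 5×Z, 1×E, and 2×C: weight 45 ≤ 45, strength 5·4 + 1·5 + 2·4 = 33.
Z has the best ratio (4/5) and is taken to its limit of 5; remaining capacity is filled optimally with the others.

33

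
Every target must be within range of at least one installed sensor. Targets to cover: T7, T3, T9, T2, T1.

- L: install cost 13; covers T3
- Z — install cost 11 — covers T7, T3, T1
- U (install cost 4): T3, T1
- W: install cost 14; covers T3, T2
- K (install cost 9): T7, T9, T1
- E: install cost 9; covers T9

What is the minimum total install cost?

23

Choose W and K: together they cover T7, T3, T9, T2, T1 — every target.
Total install cost: 14 + 9 = 23.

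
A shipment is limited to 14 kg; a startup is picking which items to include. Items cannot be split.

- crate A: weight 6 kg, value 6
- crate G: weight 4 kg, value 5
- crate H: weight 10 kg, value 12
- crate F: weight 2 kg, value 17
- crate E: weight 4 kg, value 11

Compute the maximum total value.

34

This is an integer program with binary decision variables.
Allowing fractional choices, the relaxed optimum would be about 37.8, but items are indivisible.
crate A + crate F + crate E: weight 6 + 2 + 4 = 12 ≤ 14, value 6 + 17 + 11 = 34.
crate G + crate F + crate E: weight 4 + 2 + 4 = 10 ≤ 14, value 5 + 17 + 11 = 33.
Best is crate A, crate F, and crate E with total value 34.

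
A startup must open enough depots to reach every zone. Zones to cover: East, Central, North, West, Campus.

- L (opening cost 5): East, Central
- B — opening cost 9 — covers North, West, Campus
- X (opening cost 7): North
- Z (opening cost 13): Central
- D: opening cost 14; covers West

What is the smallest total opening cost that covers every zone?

14

Choose L and B: together they cover East, Central, North, West, Campus — every zone.
Total opening cost: 5 + 9 = 14.
No cover costs less than 14.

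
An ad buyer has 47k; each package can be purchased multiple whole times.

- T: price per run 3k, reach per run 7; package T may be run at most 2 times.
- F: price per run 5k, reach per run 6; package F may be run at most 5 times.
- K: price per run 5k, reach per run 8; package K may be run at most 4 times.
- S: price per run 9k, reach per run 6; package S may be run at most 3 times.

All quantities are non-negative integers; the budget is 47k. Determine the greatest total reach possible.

70

Take 2×T, 4×F, and 4×K: price 46 ≤ 47, reach 2·7 + 4·6 + 4·8 = 70.
T has the best ratio (7/3) and is taken to its limit of 2; remaining capacity is filled optimally with the others.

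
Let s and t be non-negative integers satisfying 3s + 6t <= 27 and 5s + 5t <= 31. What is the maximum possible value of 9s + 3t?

The continuous relaxation peaks at (6.2, 0) with value 55.80; rounding to a feasible lattice point costs some objective.
(s,t)=(6,0) is feasible, giving 54.
(s,t)=(5,1) is feasible, giving 48.
(s,t)=(5,0) is feasible, giving 45.
Maximum is 54 at (s,t)=(6,0).

54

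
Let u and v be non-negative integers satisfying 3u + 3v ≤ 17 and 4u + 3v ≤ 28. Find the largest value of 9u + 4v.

45

(u,v)=(5,0) is feasible, giving 45.
(u,v)=(4,1) is feasible, giving 40.
(u,v)=(4,0) is feasible, giving 36.
The best lattice point is (5,0), giving 45.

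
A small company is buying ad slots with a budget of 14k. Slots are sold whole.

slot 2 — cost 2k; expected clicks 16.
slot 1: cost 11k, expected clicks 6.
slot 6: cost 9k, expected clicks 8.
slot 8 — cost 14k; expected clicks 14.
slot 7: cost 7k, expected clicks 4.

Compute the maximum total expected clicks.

24

Allowing fractional choices, the relaxed optimum would be about 28.0, but ad slots are indivisible.
slot 2 + slot 1: cost 2 + 11 = 13 ≤ 14, expected clicks 16 + 6 = 22.
slot 2 + slot 6: cost 2 + 9 = 11 ≤ 14, expected clicks 16 + 8 = 24.
Best is slot 2 and slot 6 with total expected clicks 24.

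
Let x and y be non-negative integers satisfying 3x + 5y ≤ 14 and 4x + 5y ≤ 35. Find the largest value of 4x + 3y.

16

(x,y)=(4,0): 3·4+5·0=12≤14, 4·4+5·0=16≤35, objective 16.
(x,y)=(3,1): 3·3+5·1=14≤14, 4·3+5·1=17≤35, objective 15.
(x,y)=(3,0): 3·3+5·0=9≤14, 4·3+5·0=12≤35, objective 12.
No feasible integer point exceeds 16.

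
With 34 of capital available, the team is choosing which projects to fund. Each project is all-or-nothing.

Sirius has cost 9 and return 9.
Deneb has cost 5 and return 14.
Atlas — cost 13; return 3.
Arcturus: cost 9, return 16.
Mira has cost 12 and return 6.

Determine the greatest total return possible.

Allowing fractional choices, the relaxed optimum would be about 44.5, but projects are indivisible.
Sirius + Deneb + Arcturus: cost 9 + 5 + 9 = 23 ≤ 34, return 9 + 14 + 16 = 39.
Deneb + Atlas + Arcturus: cost 5 + 13 + 9 = 27 ≤ 34, return 14 + 3 + 16 = 33.
Deneb + Arcturus + Mira: cost 5 + 9 + 12 = 26 ≤ 34, return 14 + 16 + 6 = 36.
Best is Sirius, Deneb, and Arcturus with total return 39.

39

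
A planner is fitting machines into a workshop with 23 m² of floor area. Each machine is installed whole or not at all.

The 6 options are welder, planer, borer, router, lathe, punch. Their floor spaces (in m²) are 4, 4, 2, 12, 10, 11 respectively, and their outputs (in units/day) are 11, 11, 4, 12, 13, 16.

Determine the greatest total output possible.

42

Allowing fractional choices, the relaxed optimum would be about 44.6, but machines are indivisible.
welder + planer + borer + punch: floor space 4 + 4 + 2 + 11 = 21 ≤ 23, output 11 + 11 + 4 + 16 = 42.
welder + planer + borer + lathe: floor space 4 + 4 + 2 + 10 = 20 ≤ 23, output 11 + 11 + 4 + 13 = 39.
Best is welder, planer, borer, and punch with total output 42.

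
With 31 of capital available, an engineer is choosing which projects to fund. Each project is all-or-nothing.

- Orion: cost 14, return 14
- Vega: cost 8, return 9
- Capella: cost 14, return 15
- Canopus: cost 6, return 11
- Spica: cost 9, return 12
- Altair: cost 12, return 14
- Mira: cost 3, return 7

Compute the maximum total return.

44

Canopus + Spica + Altair + Mira: cost 6 + 9 + 12 + 3 = 30 ≤ 31, return 11 + 12 + 14 + 7 = 44.
Vega + Capella + Canopus + Mira: cost 8 + 14 + 6 + 3 = 31 ≤ 31, return 9 + 15 + 11 + 7 = 42.
Vega + Canopus + Altair + Mira: cost 8 + 6 + 12 + 3 = 29 ≤ 31, return 9 + 11 + 14 + 7 = 41.
Best is Canopus, Spica, Altair, and Mira with total return 44.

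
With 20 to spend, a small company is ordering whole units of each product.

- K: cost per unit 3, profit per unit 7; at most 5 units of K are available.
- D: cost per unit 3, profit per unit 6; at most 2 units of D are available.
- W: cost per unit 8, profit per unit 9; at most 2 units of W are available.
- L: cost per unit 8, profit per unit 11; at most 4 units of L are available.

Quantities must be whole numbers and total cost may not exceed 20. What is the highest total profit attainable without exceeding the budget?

41

This is a bounded integer knapsack.
Take 5×K and 1×D: cost 18 ≤ 20, profit 5·7 + 1·6 = 41.
K has the best ratio (7/3) and is taken to its limit of 5; remaining capacity is filled optimally with the others.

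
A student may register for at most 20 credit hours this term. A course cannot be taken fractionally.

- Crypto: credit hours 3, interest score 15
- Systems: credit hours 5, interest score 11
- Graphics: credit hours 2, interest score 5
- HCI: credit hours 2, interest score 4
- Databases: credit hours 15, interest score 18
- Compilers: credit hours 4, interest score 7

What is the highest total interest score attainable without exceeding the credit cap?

Treat it as a binary knapsack problem.
Allowing fractional choices, the relaxed optimum would be about 46.8, but courses are indivisible.
Crypto + Systems + Graphics + Compilers: credit hours 3 + 5 + 2 + 4 = 14 ≤ 20, interest score 15 + 11 + 5 + 7 = 38.
Crypto + Systems + Graphics + HCI + Compilers: credit hours 3 + 5 + 2 + 2 + 4 = 16 ≤ 20, interest score 15 + 11 + 5 + 4 + 7 = 42.
Best is Crypto, Systems, Graphics, HCI, and Compilers with total interest score 42.

42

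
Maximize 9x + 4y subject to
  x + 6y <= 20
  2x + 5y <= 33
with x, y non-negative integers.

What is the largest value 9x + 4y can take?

144

The continuous relaxation peaks at (16.5, 0) with value 148.50; rounding to a feasible lattice point costs some objective.
(x,y)=(16,0): 1·16+6·0=16≤20, 2·16+5·0=32≤33, objective 144.
(x,y)=(15,0): 1·15+6·0=15≤20, 2·15+5·0=30≤33, objective 135.
The best lattice point is (16,0), giving 144.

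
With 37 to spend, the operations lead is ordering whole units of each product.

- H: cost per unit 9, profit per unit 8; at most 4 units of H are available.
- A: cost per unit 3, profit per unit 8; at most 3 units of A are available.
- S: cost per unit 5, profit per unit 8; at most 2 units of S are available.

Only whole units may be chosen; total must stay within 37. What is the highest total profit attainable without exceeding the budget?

56

This is a bounded integer knapsack.
A has the best ratio (8/3); taking only A gives at most 3×8 = 24 (stopped by the supply cap of 3).
Mixing does better — 2×H, 3×A, and 2×S: cost 37 ≤ 37, profit 2·8 + 3·8 + 2·8 = 56.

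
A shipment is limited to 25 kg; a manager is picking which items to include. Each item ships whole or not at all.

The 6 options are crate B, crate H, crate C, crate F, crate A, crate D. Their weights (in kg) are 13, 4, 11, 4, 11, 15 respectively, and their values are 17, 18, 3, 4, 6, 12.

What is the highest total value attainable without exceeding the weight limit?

39

crate H + crate F + crate D: weight 4 + 4 + 15 = 23 ≤ 25, value 18 + 4 + 12 = 34.
crate B + crate H: weight 13 + 4 = 17 ≤ 25, value 17 + 18 = 35.
crate B + crate H + crate F: weight 13 + 4 + 4 = 21 ≤ 25, value 17 + 18 + 4 = 39.
Best is crate B, crate H, and crate F with total value 39.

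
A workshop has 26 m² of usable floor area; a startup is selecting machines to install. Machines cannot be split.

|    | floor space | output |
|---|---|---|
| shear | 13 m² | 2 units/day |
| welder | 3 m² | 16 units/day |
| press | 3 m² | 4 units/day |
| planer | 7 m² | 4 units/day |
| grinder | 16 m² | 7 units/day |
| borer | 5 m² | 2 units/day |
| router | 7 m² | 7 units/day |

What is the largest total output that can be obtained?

Allowing fractional choices, the relaxed optimum would be about 33.6, but machines are indivisible.
welder + press + planer + router: floor space 3 + 3 + 7 + 7 = 20 ≤ 26, output 16 + 4 + 4 + 7 = 31.
welder + press + planer + borer + router: floor space 3 + 3 + 7 + 5 + 7 = 25 ≤ 26, output 16 + 4 + 4 + 2 + 7 = 33.
Best is welder, press, planer, borer, and router with total output 33.

33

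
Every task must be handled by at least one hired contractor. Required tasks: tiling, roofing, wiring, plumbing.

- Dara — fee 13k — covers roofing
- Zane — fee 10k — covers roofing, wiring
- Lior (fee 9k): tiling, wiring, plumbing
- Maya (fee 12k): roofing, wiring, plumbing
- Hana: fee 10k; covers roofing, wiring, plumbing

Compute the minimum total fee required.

Choose Zane and Lior: together they cover tiling, roofing, wiring, plumbing — every task.
Total fee: 10 + 9 = 19.
No cover costs less than 19.

19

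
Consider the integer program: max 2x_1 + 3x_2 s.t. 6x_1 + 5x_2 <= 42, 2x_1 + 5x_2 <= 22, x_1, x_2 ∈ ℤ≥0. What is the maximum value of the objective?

16

The continuous relaxation peaks at (5, 2.4) with value 17.20; rounding to a feasible lattice point costs some objective.
(x_1,x_2)=(5,2): 6·5+5·2=40≤42, 2·5+5·2=20≤22, objective 16.
(x_1,x_2)=(6,1): 6·6+5·1=41≤42, 2·6+5·1=17≤22, objective 15.
(x_1,x_2)=(4,2): 6·4+5·2=34≤42, 2·4+5·2=18≤22, objective 14.
The best lattice point is (5,2), giving 16.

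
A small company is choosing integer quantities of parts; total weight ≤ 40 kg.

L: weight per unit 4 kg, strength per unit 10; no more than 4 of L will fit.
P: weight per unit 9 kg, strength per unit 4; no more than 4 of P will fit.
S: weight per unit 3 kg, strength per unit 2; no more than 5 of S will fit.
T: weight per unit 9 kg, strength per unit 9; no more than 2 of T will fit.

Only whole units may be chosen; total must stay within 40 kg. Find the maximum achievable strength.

62

4×L, 2×S, and 2×T: weight 40 ≤ 40, strength 4·10 + 2·2 + 2·9 = 62.
4×L, 1×S, and 2×T: weight 37 ≤ 40, strength 4·10 + 1·2 + 2·9 = 60.
Best is 62.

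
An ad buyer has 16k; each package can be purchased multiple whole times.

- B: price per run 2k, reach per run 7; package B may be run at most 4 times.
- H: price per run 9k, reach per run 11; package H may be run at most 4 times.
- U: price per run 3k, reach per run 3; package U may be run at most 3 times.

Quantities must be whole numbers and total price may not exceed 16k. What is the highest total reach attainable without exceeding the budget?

34

This is a bounded integer knapsack.
Take 4×B and 2×U: price 14 ≤ 16, reach 4·7 + 2·3 = 34.
B has the best ratio (7/2) and is taken to its limit of 4; remaining capacity is filled optimally with the others.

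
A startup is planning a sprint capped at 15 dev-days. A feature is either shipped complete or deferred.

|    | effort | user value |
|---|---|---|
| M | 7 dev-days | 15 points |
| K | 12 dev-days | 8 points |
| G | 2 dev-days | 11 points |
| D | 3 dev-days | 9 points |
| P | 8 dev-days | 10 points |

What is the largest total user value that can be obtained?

Allowing fractional choices, the relaxed optimum would be about 38.8, but features are indivisible.
M + G + D: effort 7 + 2 + 3 = 12 ≤ 15, user value 15 + 11 + 9 = 35.
M + G: effort 7 + 2 = 9 ≤ 15, user value 15 + 11 = 26.
G + D + P: effort 2 + 3 + 8 = 13 ≤ 15, user value 11 + 9 + 10 = 30.
Best is M, G, and D with total user value 35.

35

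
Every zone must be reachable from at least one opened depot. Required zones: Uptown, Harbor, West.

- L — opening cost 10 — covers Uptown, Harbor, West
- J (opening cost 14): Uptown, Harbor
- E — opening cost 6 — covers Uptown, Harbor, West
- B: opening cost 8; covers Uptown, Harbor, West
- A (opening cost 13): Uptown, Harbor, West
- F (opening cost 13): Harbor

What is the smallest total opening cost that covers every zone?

6

E alone covers Uptown, Harbor, West — every zone.
Total opening cost: 6.
No cover costs less than 6.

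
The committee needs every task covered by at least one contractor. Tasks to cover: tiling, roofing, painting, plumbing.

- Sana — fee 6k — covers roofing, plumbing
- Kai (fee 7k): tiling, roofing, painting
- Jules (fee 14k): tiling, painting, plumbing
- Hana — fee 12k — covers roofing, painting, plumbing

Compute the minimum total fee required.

This is a weighted set-cover instance.
Choose Sana and Kai: together they cover tiling, roofing, painting, plumbing — every task.
Total fee: 6 + 7 = 13.
No cover costs less than 13.

13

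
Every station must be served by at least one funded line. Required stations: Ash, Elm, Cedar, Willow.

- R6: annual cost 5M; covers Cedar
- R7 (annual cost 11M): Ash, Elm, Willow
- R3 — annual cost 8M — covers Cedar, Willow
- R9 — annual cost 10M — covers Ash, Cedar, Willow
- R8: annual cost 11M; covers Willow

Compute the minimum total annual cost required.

16

The greedy cost-per-new-station heuristic would pick R9 and R7 for 21, but a cheaper cover exists.
Choose R6 and R7: together they cover Ash, Elm, Cedar, Willow — every station.
Total annual cost: 5 + 11 = 16.
No cover costs less than 16.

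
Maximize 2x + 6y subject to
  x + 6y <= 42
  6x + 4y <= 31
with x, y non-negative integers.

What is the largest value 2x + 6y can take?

42

Relaxing integrality, the LP optimum is 42.56 at (x,y) = (0.562, 6.91), which is not an integer point.
(x,y)=(0,7): 1·0+6·7=42≤42, 6·0+4·7=28≤31, objective 42.
(x,y)=(1,6): 1·1+6·6=37≤42, 6·1+4·6=30≤31, objective 38.
(x,y)=(0,6): 1·0+6·6=36≤42, 6·0+4·6=24≤31, objective 36.
Maximum is 42 at (x,y)=(0,7).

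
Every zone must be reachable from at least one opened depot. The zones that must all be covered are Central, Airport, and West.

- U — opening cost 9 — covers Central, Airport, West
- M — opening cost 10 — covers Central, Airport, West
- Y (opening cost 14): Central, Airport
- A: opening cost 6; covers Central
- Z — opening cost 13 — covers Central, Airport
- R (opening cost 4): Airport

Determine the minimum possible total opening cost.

9

U alone covers Central, Airport, West — every zone.
Total opening cost: 9.
No cover costs less than 9.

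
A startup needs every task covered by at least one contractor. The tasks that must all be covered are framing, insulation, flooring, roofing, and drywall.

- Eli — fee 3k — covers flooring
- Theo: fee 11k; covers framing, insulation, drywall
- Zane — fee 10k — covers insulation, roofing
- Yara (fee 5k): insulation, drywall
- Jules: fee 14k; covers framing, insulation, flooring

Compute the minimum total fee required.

The greedy cost-per-new-task heuristic would pick Yara, Eli, Zane, and Theo for 29, but a cheaper cover exists.
Choose Eli, Theo, and Zane: together they cover framing, insulation, flooring, roofing, drywall — every task.
Total fee: 3 + 11 + 10 = 24.
No cover costs less than 24.

24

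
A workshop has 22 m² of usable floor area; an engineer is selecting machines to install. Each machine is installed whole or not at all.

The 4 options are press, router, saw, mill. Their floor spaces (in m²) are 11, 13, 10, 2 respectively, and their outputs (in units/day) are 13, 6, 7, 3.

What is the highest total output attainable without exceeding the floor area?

20

Allowing fractional choices, the relaxed optimum would be about 22.3, but machines are indivisible.
press + saw: floor space 11 + 10 = 21 ≤ 22, output 13 + 7 = 20.
press: floor space 11 ≤ 22, output 13.
press + mill: floor space 11 + 2 = 13 ≤ 22, output 13 + 3 = 16.
Best is press and saw with total output 20.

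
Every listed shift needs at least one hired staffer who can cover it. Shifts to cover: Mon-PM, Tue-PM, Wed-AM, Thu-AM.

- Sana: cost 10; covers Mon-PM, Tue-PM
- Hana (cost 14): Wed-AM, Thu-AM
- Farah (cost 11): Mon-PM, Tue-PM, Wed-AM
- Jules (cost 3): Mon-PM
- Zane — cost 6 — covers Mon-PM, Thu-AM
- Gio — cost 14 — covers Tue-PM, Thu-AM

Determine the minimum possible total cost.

The greedy cost-per-new-shift heuristic would pick Jules, Farah, and Zane for 20, but a cheaper cover exists.
Choose Farah and Zane: together they cover Mon-PM, Tue-PM, Wed-AM, Thu-AM — every shift.
Total cost: 11 + 6 = 17.
No cover costs less than 17.

17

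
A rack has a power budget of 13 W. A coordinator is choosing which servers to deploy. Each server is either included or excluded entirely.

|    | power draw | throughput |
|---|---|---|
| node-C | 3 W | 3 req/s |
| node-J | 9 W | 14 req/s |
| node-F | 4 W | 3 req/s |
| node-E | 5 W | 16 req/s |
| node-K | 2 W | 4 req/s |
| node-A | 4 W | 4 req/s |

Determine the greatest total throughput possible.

24

node-C + node-E + node-K: power draw 3 + 5 + 2 = 10 ≤ 13, throughput 3 + 16 + 4 = 23.
node-E + node-K + node-A: power draw 5 + 2 + 4 = 11 ≤ 13, throughput 16 + 4 + 4 = 24.
Best is node-E, node-K, and node-A with total throughput 24.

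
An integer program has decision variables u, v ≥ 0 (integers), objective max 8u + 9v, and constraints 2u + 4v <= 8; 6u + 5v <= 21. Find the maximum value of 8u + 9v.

25

The continuous relaxation peaks at (3.14, 0.429) with value 29.00; rounding to a feasible lattice point costs some objective.
(u,v)=(2,1): 2·2+4·1=8≤8, 6·2+5·1=17≤21, objective 25.
(u,v)=(3,0): 2·3+4·0=6≤8, 6·3+5·0=18≤21, objective 24.
The best lattice point is (2,1), giving 25.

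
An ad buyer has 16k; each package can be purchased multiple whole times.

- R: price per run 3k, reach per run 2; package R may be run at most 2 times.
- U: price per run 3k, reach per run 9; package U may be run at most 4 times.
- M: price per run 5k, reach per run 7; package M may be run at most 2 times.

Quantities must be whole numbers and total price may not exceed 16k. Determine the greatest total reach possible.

Take 1×R and 4×U: price 15 ≤ 16, reach 1·2 + 4·9 = 38.
U has the best ratio (9/3) and is taken to its limit of 4; remaining capacity is filled optimally with the others.

38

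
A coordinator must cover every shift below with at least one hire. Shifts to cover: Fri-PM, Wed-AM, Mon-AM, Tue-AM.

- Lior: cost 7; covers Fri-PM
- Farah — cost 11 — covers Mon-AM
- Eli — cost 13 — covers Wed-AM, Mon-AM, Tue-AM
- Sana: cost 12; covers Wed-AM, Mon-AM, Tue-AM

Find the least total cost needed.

Choose Lior and Sana: together they cover Fri-PM, Wed-AM, Mon-AM, Tue-AM — every shift.
Total cost: 7 + 12 = 19.
No cover costs less than 19.

19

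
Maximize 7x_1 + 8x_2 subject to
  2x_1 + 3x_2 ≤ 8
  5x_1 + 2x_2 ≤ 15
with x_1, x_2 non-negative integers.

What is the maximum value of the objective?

The continuous relaxation peaks at (2.64, 0.909) with value 25.73; rounding to a feasible lattice point costs some objective.
(x_1,x_2)=(1,2) is feasible, giving 23.
(x_1,x_2)=(2,1) is feasible, giving 22.
(x_1,x_2)=(3,0) is feasible, giving 21.
(x_1,x_2)=(0,2) is feasible, giving 16.
The best lattice point is (1,2), giving 23.

23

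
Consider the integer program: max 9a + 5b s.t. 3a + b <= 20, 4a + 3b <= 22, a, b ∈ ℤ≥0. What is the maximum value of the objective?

46

(a,b)=(4,2) is feasible, giving 46.
(a,b)=(5,0) is feasible, giving 45.
No feasible integer point exceeds 46.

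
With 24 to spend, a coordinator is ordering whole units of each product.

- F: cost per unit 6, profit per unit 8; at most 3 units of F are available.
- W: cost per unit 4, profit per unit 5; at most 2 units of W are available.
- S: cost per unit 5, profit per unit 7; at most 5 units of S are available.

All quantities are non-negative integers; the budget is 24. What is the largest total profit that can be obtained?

33

This is a bounded integer knapsack.
1×F, 2×W, and 2×S: cost 24 ≤ 24, profit 1·8 + 2·5 + 2·7 = 32.
1×W and 4×S: cost 24 ≤ 24, profit 1·5 + 4·7 = 33.
Best is 33.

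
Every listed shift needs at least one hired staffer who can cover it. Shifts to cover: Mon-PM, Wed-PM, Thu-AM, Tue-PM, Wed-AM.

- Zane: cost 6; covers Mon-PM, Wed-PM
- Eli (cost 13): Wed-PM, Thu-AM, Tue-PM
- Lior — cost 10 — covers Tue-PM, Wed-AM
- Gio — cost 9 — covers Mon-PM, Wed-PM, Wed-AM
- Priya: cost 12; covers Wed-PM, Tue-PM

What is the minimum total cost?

22

This is a weighted set-cover instance.
The greedy cost-per-new-shift heuristic would pick Zane, Lior, and Eli for 29, but a cheaper cover exists.
Choose Eli and Gio: together they cover Mon-PM, Wed-PM, Thu-AM, Tue-PM, Wed-AM — every shift.
Total cost: 13 + 9 = 22.
No cover costs less than 22.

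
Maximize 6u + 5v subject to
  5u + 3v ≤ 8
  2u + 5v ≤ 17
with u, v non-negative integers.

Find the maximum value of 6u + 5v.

11

Relaxing integrality, the LP optimum is 13.33 at (u,v) = (0, 2.67), which is not an integer point.
(u,v)=(1,1): 5·1+3·1=8≤8, 2·1+5·1=7≤17, objective 11.
(u,v)=(0,2): 5·0+3·2=6≤8, 2·0+5·2=10≤17, objective 10.
(u,v)=(1,0): 5·1+3·0=5≤8, 2·1+5·0=2≤17, objective 6.
(u,v)=(0,1): 5·0+3·1=3≤8, 2·0+5·1=5≤17, objective 5.
Maximum is 11 at (u,v)=(1,1).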